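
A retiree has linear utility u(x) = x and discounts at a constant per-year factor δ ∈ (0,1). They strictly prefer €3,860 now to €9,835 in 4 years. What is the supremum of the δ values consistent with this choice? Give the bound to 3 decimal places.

The preference means 3860 > δ^4·9835.
Dividing by 9835: δ^4 < 0.39248. Both sides are positive, so the 4th root keeps the direction.
δ < 0.39248^(1/4) = 0.792.

δ < 0.792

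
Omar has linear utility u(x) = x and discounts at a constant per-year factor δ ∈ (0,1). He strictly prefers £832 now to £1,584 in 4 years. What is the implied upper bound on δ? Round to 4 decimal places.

The preference means 832 > δ^4·1584.
So δ^4 < 832/1584 = 0.52525; taking the 4th root of both positive sides preserves the inequality.
δ < (832/1584)^(1/4) ≈ 0.8513.

δ < 0.8513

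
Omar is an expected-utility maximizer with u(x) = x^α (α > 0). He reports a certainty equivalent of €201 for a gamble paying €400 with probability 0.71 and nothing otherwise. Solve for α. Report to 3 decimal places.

The lottery's expected utility is 0.71·u(400) + 0.29·u(0) = 0.71·400^α (since u(0) = 0 for α > 0).
Equating: 201^α = 0.71·400^α, i.e. 0.5025^α = 0.71.
Take logs: α = ln 0.71 / ln(201/400) ≈ 0.49769.

α ≈ 0.498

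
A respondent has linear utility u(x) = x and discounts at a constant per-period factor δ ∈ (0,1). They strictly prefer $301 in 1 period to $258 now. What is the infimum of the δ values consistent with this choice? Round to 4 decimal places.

δ > 0.8571

Under u(x) = x this choice says 258 < δ·301.
Dividing through by 301 gives δ > 0.85714.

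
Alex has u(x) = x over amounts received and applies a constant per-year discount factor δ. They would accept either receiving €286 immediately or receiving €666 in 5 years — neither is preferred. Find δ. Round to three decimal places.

Equating discounted utilities: u(286) = δ^5·u(666) ⇒ δ^5 = u(286)/u(666).
With u(x) = x: δ^5 = 286/666 = 0.42943.
Hence δ = (0.42943)^(1/5) = 0.84446.

δ ≈ 0.844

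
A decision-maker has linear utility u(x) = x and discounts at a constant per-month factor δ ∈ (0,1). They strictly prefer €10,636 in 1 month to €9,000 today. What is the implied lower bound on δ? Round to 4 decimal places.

δ > 0.8462

The preference means 9000 < δ·10636.
So δ > 9000/10636 = 0.84618.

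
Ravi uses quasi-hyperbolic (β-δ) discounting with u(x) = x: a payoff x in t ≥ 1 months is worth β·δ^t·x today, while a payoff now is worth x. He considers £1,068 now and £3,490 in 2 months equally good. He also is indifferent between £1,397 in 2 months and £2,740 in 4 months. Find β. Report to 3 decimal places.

β ≈ 0.600

From the later pair, β·δ^2·1397 = β·δ^4·2740; dividing through, δ^2 = 1397/2740 = 0.50985, so δ = 0.71404.
Now use the now-vs-future pair: 1068 = β·δ^2·3490 gives β = 1068/(0.50985·3490) ≈ 0.600.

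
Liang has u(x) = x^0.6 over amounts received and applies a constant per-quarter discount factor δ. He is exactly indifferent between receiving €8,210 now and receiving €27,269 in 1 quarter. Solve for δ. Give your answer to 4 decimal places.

δ ≈ 0.4866

The payoff in 1 quarter is discounted by δ, so u(8210) = δ·u(27269) and δ = u(8210)/u(27269).
Since u(x) = x^0.6, δ = (8210/27269)^0.6 = 0.30107^0.6 = 0.48664.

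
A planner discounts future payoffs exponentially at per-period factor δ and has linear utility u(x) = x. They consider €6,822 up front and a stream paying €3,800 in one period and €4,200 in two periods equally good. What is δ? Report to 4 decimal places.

δ ≈ 0.9000

The stream is worth 3800δ + 4200δ² today, so 3800δ + 4200δ² = 6822.
That is, 4200δ² + 3800δ − 6822 = 0, a quadratic in δ.
δ = (−3800 + √(3800² + 4·4200·6822)) / (2·4200) = (−3800 + √129049600.00) / 8400 ≈ 0.9000.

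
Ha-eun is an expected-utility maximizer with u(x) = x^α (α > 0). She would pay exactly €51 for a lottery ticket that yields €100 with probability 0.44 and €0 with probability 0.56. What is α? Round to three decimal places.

Since u(0) = 0, the lottery's EU is 0.44·100^α.
Setting u(51) equal to that: 51^α = 0.44·100^α ⇒ (51/100)^α = 0.44.
Take logs: α = ln 0.44 / ln(51/100) ≈ 1.21926.

α ≈ 1.219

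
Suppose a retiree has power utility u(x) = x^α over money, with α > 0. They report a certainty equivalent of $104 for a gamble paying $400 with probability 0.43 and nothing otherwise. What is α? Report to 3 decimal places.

Since u(0) = 0, the lottery's EU is 0.43·400^α.
Equating: 104^α = 0.43·400^α, i.e. 0.2600^α = 0.43.
Taking logs: α·ln(104/400) = ln(0.43), so α = -0.843970 / -1.347074 ≈ 0.627.

α ≈ 0.627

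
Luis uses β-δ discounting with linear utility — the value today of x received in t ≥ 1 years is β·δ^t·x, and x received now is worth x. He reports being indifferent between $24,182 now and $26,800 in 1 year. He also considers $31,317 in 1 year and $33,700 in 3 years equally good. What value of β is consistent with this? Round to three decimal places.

The second indifference involves only future payoffs, so β cancels: β·δ^1·31317 = β·δ^3·33700, giving δ^2 = 31317/33700 = 0.92929, so δ = 0.96400.
Now use the now-vs-future pair: 24182 = β·δ·26800 gives β = 24182/(0.96400·26800) ≈ 0.936.

β ≈ 0.936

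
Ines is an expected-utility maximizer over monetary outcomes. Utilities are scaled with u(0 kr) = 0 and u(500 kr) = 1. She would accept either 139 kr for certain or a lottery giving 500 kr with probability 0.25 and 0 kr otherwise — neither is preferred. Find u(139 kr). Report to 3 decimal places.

u(139 kr) equals the lottery's expected utility: 0.25·1 + 0.75·0 = 0.25.

0.250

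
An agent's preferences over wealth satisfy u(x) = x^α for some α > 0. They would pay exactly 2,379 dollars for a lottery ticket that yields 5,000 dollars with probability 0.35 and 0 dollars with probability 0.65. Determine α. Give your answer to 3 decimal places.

The lottery's expected utility is 0.35·u(5000) + 0.65·u(0) = 0.35·5000^α (since u(0) = 0 for α > 0).
Equating: 2379^α = 0.35·5000^α, i.e. 0.4758^α = 0.35.
Take logs: α = ln 0.35 / ln(2379/5000) ≈ 1.41341.

α ≈ 1.413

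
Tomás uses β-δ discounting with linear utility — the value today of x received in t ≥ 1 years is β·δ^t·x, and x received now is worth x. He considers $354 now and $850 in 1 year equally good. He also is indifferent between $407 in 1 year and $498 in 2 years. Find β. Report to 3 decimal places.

From the later pair, β·δ^1·407 = β·δ^2·498; dividing through, δ = 407/498 = 0.81727.
The first indifference: 354 = β·δ·850, so β = 354/(δ·850) = 354/(0.81727·850) ≈ 0.510.

β ≈ 0.510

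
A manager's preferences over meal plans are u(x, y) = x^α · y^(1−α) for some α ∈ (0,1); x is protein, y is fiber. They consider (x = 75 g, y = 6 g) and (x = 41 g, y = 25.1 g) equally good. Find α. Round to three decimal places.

α ≈ 0.703

Indifference: 75^α · 6^(1−α) = 41^α · 25.1^(1−α).
Rearrange to (75/41)^α = (25.1/6)^(1−α) and take logs: α·0.603916 = (1−α)·1.431108.
Thus α·(2.035024) = 1.431108, so α = 1.431108/2.035024 ≈ 0.703.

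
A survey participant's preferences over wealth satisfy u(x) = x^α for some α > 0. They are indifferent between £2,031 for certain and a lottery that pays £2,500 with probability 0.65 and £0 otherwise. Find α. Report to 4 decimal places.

α ≈ 2.0734

EU(lottery) = 0.65·2500^α + 0.35·0 = 0.65·2500^α.
Indifference: 2031^α = 0.65·2500^α, so (2031/2500)^α = 0.65.
Taking logs: α·ln(2031/2500) = ln(0.65), so α = -0.4307829 / -0.2077624 ≈ 2.0734.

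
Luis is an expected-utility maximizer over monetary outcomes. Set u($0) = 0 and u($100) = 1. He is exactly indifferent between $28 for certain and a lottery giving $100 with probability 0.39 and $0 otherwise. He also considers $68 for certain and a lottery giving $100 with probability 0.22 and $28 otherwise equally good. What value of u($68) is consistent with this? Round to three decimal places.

0.524

From the first indifference, u($28) = 0.39·u($100) + 0.61·u($0) = 0.39·1 + 0.61·0 = 0.39.
The second indifference gives u($68) = 0.22·u($100) + 0.78·u($28) = 0.22·1.00 + 0.78·0.39 = 0.5242.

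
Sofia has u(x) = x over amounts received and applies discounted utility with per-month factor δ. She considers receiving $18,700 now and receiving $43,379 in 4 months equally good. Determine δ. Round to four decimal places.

Equating discounted utilities: u(18700) = δ^4·u(43379) ⇒ δ^4 = u(18700)/u(43379).
With u(x) = x: δ^4 = 18700/43379 = 0.43108.
Taking the 4th root: δ = 0.43108^(1/4) ≈ 0.8103.

δ ≈ 0.8103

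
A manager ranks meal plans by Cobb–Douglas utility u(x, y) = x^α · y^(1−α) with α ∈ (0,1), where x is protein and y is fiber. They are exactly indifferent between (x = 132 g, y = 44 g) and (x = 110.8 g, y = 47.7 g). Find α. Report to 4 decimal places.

Set the two utilities equal: 132^α·44^(1−α) = 110.8^α·47.7^(1−α).
Rearrange to (132/110.8)^α = (47.7/44)^(1−α) and take logs: α·0.1750751 = (1−α)·0.0807418.
So α/(1−α) = (0.0807418)/(0.1750751) = 0.4611838, and α = 0.4611838/1.4611838 ≈ 0.3156.

α ≈ 0.3156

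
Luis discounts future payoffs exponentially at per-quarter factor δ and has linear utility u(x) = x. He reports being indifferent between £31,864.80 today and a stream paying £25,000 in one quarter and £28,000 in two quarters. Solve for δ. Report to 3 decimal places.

Present value of the stream is 25000·δ + 28000·δ². Indifference gives 25000δ + 28000δ² = 31864.80.
Rearranged: 28000δ² + 25000δ − 31864.80 = 0.
The positive root is δ = [−25000 + √(25000² + 4·28000·31864.80)] / (2·28000) = (−25000 + 64760.000)/56000 ≈ 0.710.

δ ≈ 0.710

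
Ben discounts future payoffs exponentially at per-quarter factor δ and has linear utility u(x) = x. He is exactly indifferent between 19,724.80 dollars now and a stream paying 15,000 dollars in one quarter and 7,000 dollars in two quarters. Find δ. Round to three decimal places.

δ ≈ 0.920

Equating present values: 19724.80 = 15000δ + 7000δ².
Rearranged: 7000δ² + 15000δ − 19724.80 = 0.
By the quadratic formula (taking the positive root), δ = (−15000 + √777294400.00) / 14000 ≈ 0.920.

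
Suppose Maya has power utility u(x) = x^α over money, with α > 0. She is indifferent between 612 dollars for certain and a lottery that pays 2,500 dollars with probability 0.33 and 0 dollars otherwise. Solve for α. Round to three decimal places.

α ≈ 0.788

The lottery's expected utility is 0.33·u(2500) + 0.67·u(0) = 0.33·2500^α (since u(0) = 0 for α > 0).
Indifference: 612^α = 0.33·2500^α, so (612/2500)^α = 0.33.
Take logs: α = ln 0.33 / ln(612/2500) ≈ 0.78779.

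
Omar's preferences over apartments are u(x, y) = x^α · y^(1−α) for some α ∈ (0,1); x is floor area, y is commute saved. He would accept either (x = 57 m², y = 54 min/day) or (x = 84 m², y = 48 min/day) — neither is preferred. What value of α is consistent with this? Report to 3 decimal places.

α ≈ 0.233

Indifference: 57^α · 54^(1−α) = 84^α · 48^(1−α).
Rearrange to (57/84)^α = (48/54)^(1−α) and take logs: α·-0.387766 = (1−α)·-0.117783.
Thus α·(-0.505549) = -0.117783, so α = -0.117783/-0.505549 ≈ 0.233.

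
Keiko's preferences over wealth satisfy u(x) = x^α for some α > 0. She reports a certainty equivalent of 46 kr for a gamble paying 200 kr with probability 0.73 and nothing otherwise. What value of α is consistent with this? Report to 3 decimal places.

α ≈ 0.214

EU(lottery) = 0.73·200^α + 0.27·0 = 0.73·200^α.
Setting u(46) equal to that: 46^α = 0.73·200^α ⇒ (46/200)^α = 0.73.
α = ln(0.73) / ln(46/200) = -0.314711/-1.469676 ≈ 0.214.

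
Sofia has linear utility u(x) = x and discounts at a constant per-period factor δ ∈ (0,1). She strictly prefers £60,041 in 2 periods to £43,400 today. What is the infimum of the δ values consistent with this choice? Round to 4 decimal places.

δ > 0.8502

Under u(x) = x this choice says 43400 < δ^2·60041.
Hence δ^2 > 43400/60041 = 0.72284, and x ↦ x^(1/2) is increasing on (0,∞).
δ > (43400/60041)^(1/2) ≈ 0.8502.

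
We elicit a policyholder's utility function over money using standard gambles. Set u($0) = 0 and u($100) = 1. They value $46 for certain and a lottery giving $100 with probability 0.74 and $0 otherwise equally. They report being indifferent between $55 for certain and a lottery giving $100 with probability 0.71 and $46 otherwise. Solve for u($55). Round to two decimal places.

0.92

From the first indifference, u($46) = 0.74·u($100) + 0.26·u($0) = 0.74·1 + 0.26·0 = 0.74.
Then u($55) = 0.71·u($100) + 0.29·u($46) = 0.71·1.00 + 0.29·0.74 = 0.9246.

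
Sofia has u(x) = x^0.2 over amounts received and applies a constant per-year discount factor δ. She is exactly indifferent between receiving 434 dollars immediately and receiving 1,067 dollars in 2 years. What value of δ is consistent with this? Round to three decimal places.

Equating discounted utilities: u(434) = δ^2·u(1067) ⇒ δ^2 = u(434)/u(1067).
Since u(x) = x^0.2, δ^2 = (434/1067)^0.2 = 0.40675^0.2 = 0.83534.
So δ = 0.83534^(1/2) ≈ 0.914.

δ ≈ 0.914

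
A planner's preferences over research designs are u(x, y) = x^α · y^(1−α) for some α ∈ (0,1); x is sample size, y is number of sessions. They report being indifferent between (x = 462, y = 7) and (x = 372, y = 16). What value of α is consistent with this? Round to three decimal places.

α ≈ 0.792

The Cobb–Douglas utilities coincide, so 462^α·7^(1−α) = 372^α·16^(1−α).
(462/372)^α = (16/7)^(1−α); take logs: α·ln(462/372) = (1−α)·ln(16/7), i.e. α·0.216671 = (1−α)·0.826679.
So α/(1−α) = (0.826679)/(0.216671) = 3.815365, and α = 3.815365/4.815365 ≈ 0.792.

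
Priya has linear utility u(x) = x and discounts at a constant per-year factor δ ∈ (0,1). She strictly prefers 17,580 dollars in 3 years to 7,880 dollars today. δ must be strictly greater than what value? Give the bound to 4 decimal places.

δ > 0.7653

The preference means 7880 < δ^3·17580.
Hence δ^3 > 7880/17580 = 0.44824, and x ↦ x^(1/3) is increasing on (0,∞).
δ > 0.44824^(1/3) = 0.7653.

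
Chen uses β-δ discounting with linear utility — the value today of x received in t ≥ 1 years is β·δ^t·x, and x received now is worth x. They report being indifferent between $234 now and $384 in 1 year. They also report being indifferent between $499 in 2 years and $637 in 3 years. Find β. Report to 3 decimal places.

The second indifference involves only future payoffs, so β cancels: β·δ^2·499 = β·δ^3·637, giving δ = 499/637 = 0.78336.
The first indifference: 234 = β·δ·384, so β = 234/(δ·384) = 234/(0.78336·384) ≈ 0.778.

β ≈ 0.778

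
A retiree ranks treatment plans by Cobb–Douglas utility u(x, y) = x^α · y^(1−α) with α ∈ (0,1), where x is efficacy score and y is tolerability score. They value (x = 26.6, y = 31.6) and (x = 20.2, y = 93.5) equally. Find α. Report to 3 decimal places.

Set the two utilities equal: 26.6^α·31.6^(1−α) = 20.2^α·93.5^(1−α).
Taking logs: α·ln 26.6 + (1−α)·ln 31.6 = α·ln 20.2 + (1−α)·ln 93.5, i.e. α·0.275229 = (1−α)·1.084804.
With A = 0.275229 and B = 1.084804: α·A = (1−α)·B, so α = B/(A+B) = 1.084804/1.360033 ≈ 0.798.

α ≈ 0.798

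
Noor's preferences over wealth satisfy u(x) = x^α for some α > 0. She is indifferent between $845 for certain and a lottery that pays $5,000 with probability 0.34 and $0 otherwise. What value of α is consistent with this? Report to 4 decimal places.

α ≈ 0.6068

EU(lottery) = 0.34·5000^α + 0.66·0 = 0.34·5000^α.
Equating: 845^α = 0.34·5000^α, i.e. 0.1690^α = 0.34.
Take logs: α = ln 0.34 / ln(845/5000) ≈ 0.606804.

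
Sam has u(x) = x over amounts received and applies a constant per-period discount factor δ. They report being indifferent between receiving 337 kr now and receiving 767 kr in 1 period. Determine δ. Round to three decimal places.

δ ≈ 0.439

Indifference means u(337) = δ · u(767), so δ = u(337)/u(767).
With u(x) = x: δ = 337/767 = 0.43937.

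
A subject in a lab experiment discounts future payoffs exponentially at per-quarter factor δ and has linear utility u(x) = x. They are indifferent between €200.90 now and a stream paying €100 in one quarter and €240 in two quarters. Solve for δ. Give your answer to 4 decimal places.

Present value of the stream is 100·δ + 240·δ². Indifference gives 100δ + 240δ² = 200.90.
So 240δ² + 100δ − 200.90 = 0.
By the quadratic formula (taking the positive root), δ = (−100 + √202864.00) / 480 ≈ 0.7300.

δ ≈ 0.7300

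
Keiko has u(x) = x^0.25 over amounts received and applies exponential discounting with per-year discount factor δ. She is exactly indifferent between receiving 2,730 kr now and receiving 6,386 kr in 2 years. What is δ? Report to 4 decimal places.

δ ≈ 0.8992

The payoff in 2 years is discounted by δ^2, so u(2730) = δ^2·u(6386) and δ^2 = u(2730)/u(6386).
With u(x) = x^0.25: δ^2 = 2730^0.25/6386^0.25 = (2730/6386)^0.25 = 0.80860.
So δ = 0.80860^(1/2) ≈ 0.8992.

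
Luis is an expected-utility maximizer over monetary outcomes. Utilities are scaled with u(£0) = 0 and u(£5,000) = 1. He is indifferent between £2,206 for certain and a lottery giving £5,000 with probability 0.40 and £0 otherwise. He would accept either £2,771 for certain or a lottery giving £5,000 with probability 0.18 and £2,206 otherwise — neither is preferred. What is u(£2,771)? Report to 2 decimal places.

First, u(£2,206) = 0.40·u(£5,000) + 0.60·u(£0) = 0.40.
The second indifference gives u(£2,771) = 0.18·u(£5,000) + 0.82·u(£2,206) = 0.18·1.00 + 0.82·0.40 = 0.5080.

0.51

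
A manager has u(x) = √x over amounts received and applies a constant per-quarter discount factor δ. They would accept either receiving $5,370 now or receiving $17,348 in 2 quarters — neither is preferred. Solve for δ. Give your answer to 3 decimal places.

δ ≈ 0.746

Equating discounted utilities: u(5370) = δ^2·u(17348) ⇒ δ^2 = u(5370)/u(17348).
Since u(x) = √x, δ^2 = √(5370/17348) = 0.55637.
Hence δ = (0.55637)^(1/2) = 0.74590.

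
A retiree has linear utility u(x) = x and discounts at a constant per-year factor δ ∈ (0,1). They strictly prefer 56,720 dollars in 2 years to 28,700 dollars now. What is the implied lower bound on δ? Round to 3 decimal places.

Comparing present values: 28700 < δ^2·56720.
So δ^2 > 28700/56720 = 0.50599; taking the square root of both positive sides preserves the inequality.
δ > 0.50599^(1/2) = 0.711.

δ > 0.711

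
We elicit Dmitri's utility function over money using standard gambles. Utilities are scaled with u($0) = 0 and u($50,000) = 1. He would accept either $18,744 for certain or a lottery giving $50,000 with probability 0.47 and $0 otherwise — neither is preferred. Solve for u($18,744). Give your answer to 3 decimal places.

The indifference gives u($18,744) = 0.47·u($50,000) + 0.53·u($0) = 0.47·1 + 0.53·0 = 0.47.

0.470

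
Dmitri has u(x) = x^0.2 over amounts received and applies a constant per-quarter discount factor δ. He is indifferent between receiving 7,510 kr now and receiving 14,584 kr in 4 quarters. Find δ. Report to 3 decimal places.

Equating discounted utilities: u(7510) = δ^4·u(14584) ⇒ δ^4 = u(7510)/u(14584).
With u(x) = x^0.2: δ^4 = 7510^0.2/14584^0.2 = (7510/14584)^0.2 = 0.87569.
Hence δ = (0.87569)^(1/4) = 0.96736.

δ ≈ 0.967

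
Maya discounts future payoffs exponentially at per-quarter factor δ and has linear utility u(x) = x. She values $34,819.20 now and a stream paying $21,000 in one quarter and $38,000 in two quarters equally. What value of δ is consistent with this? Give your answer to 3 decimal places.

Present value of the stream is 21000·δ + 38000·δ². Indifference gives 21000δ + 38000δ² = 34819.20.
That is, 38000δ² + 21000δ − 34819.20 = 0, a quadratic in δ.
The positive root is δ = [−21000 + √(21000² + 4·38000·34819.20)] / (2·38000) = (−21000 + 75720.000)/76000 ≈ 0.720.

δ ≈ 0.720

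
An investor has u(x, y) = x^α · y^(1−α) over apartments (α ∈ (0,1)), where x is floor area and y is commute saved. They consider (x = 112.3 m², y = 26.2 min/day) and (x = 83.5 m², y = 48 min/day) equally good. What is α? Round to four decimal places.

α ≈ 0.6714

Set the two utilities equal: 112.3^α·26.2^(1−α) = 83.5^α·48^(1−α).
(112.3/83.5)^α = (48/26.2)^(1−α); take logs: α·ln(112.3/83.5) = (1−α)·ln(48/26.2), i.e. α·0.2963272 = (1−α)·0.6054416.
Thus α·(0.9017688) = 0.6054416, so α = 0.6054416/0.9017688 ≈ 0.6714.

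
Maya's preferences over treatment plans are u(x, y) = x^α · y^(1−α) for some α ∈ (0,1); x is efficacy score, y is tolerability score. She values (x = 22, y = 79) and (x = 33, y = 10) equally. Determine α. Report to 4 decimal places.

α ≈ 0.8360

Indifference: 22^α · 79^(1−α) = 33^α · 10^(1−α).
Rearrange to (22/33)^α = (10/79)^(1−α) and take logs: α·-0.4054651 = (1−α)·-2.0668628.
So α/(1−α) = (-2.0668628)/(-0.4054651) = 5.0975110, and α = 5.0975110/6.0975110 ≈ 0.8360.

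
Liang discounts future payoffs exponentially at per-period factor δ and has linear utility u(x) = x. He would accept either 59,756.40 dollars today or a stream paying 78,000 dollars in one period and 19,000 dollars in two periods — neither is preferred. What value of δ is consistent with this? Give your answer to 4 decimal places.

Present value of the stream is 78000·δ + 19000·δ². Indifference gives 78000δ + 19000δ² = 59756.40.
So 19000δ² + 78000δ − 59756.40 = 0.
The positive root is δ = [−78000 + √(78000² + 4·19000·59756.40)] / (2·19000) = (−78000 + 103080.000)/38000 ≈ 0.6600.

δ ≈ 0.6600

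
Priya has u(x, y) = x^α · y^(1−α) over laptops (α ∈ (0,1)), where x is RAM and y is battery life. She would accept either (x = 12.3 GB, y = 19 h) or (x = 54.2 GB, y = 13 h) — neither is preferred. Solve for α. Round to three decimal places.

α ≈ 0.204

The Cobb–Douglas utilities coincide, so 12.3^α·19^(1−α) = 54.2^α·13^(1−α).
Rearrange to (12.3/54.2)^α = (13/19)^(1−α) and take logs: α·-1.483082 = (1−α)·-0.379490.
So α/(1−α) = (-0.379490)/(-1.483082) = 0.255879, and α = 0.255879/1.255879 ≈ 0.204.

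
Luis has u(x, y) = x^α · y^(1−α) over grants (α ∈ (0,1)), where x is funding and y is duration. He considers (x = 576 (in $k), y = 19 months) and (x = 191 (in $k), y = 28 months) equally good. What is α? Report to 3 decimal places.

Indifference: 576^α · 19^(1−α) = 191^α · 28^(1−α).
Rearrange to (576/191)^α = (28/19)^(1−α) and take logs: α·1.103834 = (1−α)·0.387766.
Thus α·(1.491600) = 0.387766, so α = 0.387766/1.491600 ≈ 0.260.

α ≈ 0.260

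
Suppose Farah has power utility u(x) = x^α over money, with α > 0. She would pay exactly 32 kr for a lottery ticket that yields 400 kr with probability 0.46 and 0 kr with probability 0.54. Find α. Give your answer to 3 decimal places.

EU(lottery) = 0.46·400^α + 0.54·0 = 0.46·400^α.
Indifference: 32^α = 0.46·400^α, so (32/400)^α = 0.46.
Take logs: α = ln 0.46 / ln(32/400) ≈ 0.30745.

α ≈ 0.307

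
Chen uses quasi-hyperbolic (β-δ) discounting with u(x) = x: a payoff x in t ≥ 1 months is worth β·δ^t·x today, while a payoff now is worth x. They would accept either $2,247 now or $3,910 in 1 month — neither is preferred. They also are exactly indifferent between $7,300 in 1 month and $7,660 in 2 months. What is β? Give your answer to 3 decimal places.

β ≈ 0.603

Both payoffs in the second observation are in the future, so β drops out: δ^1·7300 = δ^2·7660 ⇒ δ = 7300/7660 = 0.95300.
Now use the now-vs-future pair: 2247 = β·δ·3910 gives β = 2247/(0.95300·3910) ≈ 0.603.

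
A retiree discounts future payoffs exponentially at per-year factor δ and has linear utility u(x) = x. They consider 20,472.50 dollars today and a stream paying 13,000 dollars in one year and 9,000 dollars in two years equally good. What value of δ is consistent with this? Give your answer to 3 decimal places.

δ ≈ 0.950

Equating present values: 20472.50 = 13000δ + 9000δ².
That is, 9000δ² + 13000δ − 20472.50 = 0, a quadratic in δ.
By the quadratic formula (taking the positive root), δ = (−13000 + √906010000.00) / 18000 ≈ 0.950.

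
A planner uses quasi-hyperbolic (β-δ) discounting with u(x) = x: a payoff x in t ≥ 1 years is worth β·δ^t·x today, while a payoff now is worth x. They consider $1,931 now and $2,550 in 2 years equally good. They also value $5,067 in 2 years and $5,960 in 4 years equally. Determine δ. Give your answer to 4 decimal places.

δ ≈ 0.9220

Both payoffs in the second observation are in the future, so β drops out: δ^2·5067 = δ^4·5960 ⇒ δ^2 = 5067/5960 = 0.85017, so δ = 0.92205.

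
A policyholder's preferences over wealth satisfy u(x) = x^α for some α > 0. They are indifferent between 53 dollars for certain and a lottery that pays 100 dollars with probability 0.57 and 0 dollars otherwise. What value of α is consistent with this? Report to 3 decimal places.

The lottery's expected utility is 0.57·u(100) + 0.43·u(0) = 0.57·100^α (since u(0) = 0 for α > 0).
Setting u(53) equal to that: 53^α = 0.57·100^α ⇒ (53/100)^α = 0.57.
Take logs: α = ln 0.57 / ln(53/100) ≈ 0.88540.

α ≈ 0.885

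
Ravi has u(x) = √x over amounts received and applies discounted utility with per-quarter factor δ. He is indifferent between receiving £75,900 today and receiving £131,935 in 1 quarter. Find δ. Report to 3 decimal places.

Indifference means u(75900) = δ · u(131935), so δ = u(75900)/u(131935).
With u(x) = √x: δ = √75900/√131935 = √(75900/131935) = 0.75847.

δ ≈ 0.758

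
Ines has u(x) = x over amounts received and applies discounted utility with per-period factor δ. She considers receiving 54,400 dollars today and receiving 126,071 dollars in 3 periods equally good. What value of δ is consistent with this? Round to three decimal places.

Indifference means u(54400) = δ^3 · u(126071), so δ^3 = u(54400)/u(126071).
With u(x) = x: δ^3 = 54400/126071 = 0.43150.
So δ = 0.43150^(1/3) ≈ 0.756.

δ ≈ 0.756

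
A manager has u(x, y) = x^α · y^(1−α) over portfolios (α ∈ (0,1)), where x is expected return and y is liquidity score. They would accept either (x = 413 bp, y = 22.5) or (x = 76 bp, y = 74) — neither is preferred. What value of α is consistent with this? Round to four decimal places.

α ≈ 0.4129

The Cobb–Douglas utilities coincide, so 413^α·22.5^(1−α) = 76^α·74^(1−α).
Rearrange to (413/76)^α = (74/22.5)^(1−α) and take logs: α·1.6927143 = (1−α)·1.1905498.
With A = 1.6927143 and B = 1.1905498: α·A = (1−α)·B, so α = B/(A+B) = 1.1905498/2.8832641 ≈ 0.4129.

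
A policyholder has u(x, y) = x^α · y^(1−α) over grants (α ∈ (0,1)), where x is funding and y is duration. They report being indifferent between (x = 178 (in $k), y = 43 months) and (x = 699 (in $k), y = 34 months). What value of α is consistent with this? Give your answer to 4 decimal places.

α ≈ 0.1465

Set the two utilities equal: 178^α·43^(1−α) = 699^α·34^(1−α).
Taking logs: α·ln 178 + (1−α)·ln 43 = α·ln 699 + (1−α)·ln 34, i.e. α·-1.3678672 = (1−α)·-0.2348396.
So α/(1−α) = (-0.2348396)/(-1.3678672) = 0.1716830, and α = 0.1716830/1.1716830 ≈ 0.1465.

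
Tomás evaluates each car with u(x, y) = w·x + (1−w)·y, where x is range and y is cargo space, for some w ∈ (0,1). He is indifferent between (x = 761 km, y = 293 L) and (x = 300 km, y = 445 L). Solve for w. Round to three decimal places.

w = 0.248

u(761,293) = u(300,445) means w·761 + (1−w)·293 = w·300 + (1−w)·445.
Collecting terms: w·461 = (1−w)·152.
So w/(1−w) = 152/461 = 0.3297, giving w = 152/(461+152) = 0.248.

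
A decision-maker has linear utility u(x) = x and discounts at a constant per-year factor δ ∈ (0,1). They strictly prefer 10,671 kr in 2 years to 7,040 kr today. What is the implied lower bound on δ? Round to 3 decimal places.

δ > 0.812

The preference means 7040 < δ^2·10671.
So δ^2 > 7040/10671 = 0.65973; taking the square root of both positive sides preserves the inequality.
δ > (7040/10671)^(1/2) ≈ 0.812.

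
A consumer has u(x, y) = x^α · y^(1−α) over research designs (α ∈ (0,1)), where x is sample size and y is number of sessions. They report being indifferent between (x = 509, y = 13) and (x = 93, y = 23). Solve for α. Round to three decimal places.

Indifference: 509^α · 13^(1−α) = 93^α · 23^(1−α).
Taking logs: α·ln 509 + (1−α)·ln 13 = α·ln 93 + (1−α)·ln 23, i.e. α·1.699849 = (1−α)·0.570545.
Thus α·(2.270394) = 0.570545, so α = 0.570545/2.270394 ≈ 0.251.

α ≈ 0.251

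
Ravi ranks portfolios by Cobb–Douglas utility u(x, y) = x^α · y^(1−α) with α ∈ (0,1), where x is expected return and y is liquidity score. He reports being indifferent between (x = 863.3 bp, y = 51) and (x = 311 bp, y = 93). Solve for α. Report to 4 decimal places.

α ≈ 0.3704

The Cobb–Douglas utilities coincide, so 863.3^α·51^(1−α) = 311^α·93^(1−α).
Rearrange to (863.3/311)^α = (93/51)^(1−α) and take logs: α·1.0209693 = (1−α)·0.6007739.
With A = 1.0209693 and B = 0.6007739: α·A = (1−α)·B, so α = B/(A+B) = 0.6007739/1.6217432 ≈ 0.3704.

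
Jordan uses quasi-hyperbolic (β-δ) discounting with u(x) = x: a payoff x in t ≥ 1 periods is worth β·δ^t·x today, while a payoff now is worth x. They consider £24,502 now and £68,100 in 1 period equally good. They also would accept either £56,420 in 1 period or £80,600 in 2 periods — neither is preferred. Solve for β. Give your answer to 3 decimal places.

Both payoffs in the second observation are in the future, so β drops out: δ^1·56420 = δ^2·80600 ⇒ δ = 56420/80600 = 0.70000.
The first indifference: 24502 = β·δ·68100, so β = 24502/(δ·68100) = 24502/(0.70000·68100) ≈ 0.514.

β ≈ 0.514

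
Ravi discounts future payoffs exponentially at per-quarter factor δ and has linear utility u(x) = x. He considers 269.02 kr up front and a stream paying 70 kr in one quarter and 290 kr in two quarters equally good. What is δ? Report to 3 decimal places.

The stream is worth 70δ + 290δ² today, so 70δ + 290δ² = 269.02.
That is, 290δ² + 70δ − 269.02 = 0, a quadratic in δ.
By the quadratic formula (taking the positive root), δ = (−70 + √316963.20) / 580 ≈ 0.850.

δ ≈ 0.850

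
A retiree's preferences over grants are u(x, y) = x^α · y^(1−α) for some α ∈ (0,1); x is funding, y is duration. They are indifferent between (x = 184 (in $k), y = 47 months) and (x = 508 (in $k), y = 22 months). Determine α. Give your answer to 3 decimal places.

α ≈ 0.428

Indifference: 184^α · 47^(1−α) = 508^α · 22^(1−α).
Rearrange to (184/508)^α = (22/47)^(1−α) and take logs: α·-1.015546 = (1−α)·-0.759105.
So α/(1−α) = (-0.759105)/(-1.015546) = 0.747485, and α = 0.747485/1.747485 ≈ 0.428.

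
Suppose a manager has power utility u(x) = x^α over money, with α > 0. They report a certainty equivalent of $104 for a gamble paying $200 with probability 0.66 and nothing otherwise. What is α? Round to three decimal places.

EU(lottery) = 0.66·200^α + 0.34·0 = 0.66·200^α.
Indifference: 104^α = 0.66·200^α, so (104/200)^α = 0.66.
α = ln(0.66) / ln(104/200) = -0.415515/-0.653926 ≈ 0.635.

α ≈ 0.635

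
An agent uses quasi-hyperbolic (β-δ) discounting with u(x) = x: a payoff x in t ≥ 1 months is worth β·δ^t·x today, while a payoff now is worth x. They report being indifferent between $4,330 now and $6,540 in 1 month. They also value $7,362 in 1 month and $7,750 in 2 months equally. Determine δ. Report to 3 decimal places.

Both payoffs in the second observation are in the future, so β drops out: δ^1·7362 = δ^2·7750 ⇒ δ = 7362/7750 = 0.94994.

δ ≈ 0.950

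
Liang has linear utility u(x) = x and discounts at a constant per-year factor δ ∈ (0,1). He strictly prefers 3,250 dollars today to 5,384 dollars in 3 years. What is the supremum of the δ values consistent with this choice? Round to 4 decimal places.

δ < 0.8451

Comparing present values: 3250 > δ^3·5384.
Hence δ^3 < 3250/5384 = 0.60364, and x ↦ x^(1/3) is increasing on (0,∞).
δ < 0.60364^(1/3) = 0.8451.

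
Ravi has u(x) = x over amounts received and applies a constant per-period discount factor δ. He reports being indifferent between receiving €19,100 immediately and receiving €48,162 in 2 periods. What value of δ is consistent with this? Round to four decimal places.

Equating discounted utilities: u(19100) = δ^2·u(48162) ⇒ δ^2 = u(19100)/u(48162).
With u(x) = x: δ^2 = 19100/48162 = 0.39658.
Hence δ = (0.39658)^(1/2) = 0.629745.

δ ≈ 0.6297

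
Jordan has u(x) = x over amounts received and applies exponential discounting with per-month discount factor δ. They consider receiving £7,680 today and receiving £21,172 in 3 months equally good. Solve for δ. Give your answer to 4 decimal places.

Indifference means u(7680) = δ^3 · u(21172), so δ^3 = u(7680)/u(21172).
With u(x) = x: δ^3 = 7680/21172 = 0.36274.
Hence δ = (0.36274)^(1/3) = 0.713181.

δ ≈ 0.7132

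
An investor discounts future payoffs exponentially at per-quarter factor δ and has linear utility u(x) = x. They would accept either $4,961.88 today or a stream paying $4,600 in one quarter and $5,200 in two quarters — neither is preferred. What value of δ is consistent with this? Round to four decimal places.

δ ≈ 0.6300

The stream is worth 4600δ + 5200δ² today, so 4600δ + 5200δ² = 4961.88.
Rearranged: 5200δ² + 4600δ − 4961.88 = 0.
By the quadratic formula (taking the positive root), δ = (−4600 + √124367104.00) / 10400 ≈ 0.6300.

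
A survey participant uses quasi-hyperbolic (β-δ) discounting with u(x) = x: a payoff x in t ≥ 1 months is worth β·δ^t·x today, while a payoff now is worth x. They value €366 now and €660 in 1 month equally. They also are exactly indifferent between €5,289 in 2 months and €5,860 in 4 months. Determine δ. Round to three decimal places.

δ ≈ 0.950

The second indifference involves only future payoffs, so β cancels: β·δ^2·5289 = β·δ^4·5860, giving δ^2 = 5289/5860 = 0.90256, so δ = 0.95003.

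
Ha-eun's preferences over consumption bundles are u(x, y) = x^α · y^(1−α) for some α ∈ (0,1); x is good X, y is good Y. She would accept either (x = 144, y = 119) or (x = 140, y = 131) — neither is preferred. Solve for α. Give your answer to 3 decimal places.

α ≈ 0.773

Indifference: 144^α · 119^(1−α) = 140^α · 131^(1−α).
(144/140)^α = (131/119)^(1−α); take logs: α·ln(144/140) = (1−α)·ln(131/119), i.e. α·0.028171 = (1−α)·0.096074.
With A = 0.028171 and B = 0.096074: α·A = (1−α)·B, so α = B/(A+B) = 0.096074/0.124245 ≈ 0.773.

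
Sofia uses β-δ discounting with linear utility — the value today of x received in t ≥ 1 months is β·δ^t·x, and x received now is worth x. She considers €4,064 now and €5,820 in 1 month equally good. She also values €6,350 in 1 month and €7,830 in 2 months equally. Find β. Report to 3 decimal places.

β ≈ 0.861

The second indifference involves only future payoffs, so β cancels: β·δ^1·6350 = β·δ^2·7830, giving δ = 6350/7830 = 0.81098.
The first indifference: 4064 = β·δ·5820, so β = 4064/(δ·5820) = 4064/(0.81098·5820) ≈ 0.861.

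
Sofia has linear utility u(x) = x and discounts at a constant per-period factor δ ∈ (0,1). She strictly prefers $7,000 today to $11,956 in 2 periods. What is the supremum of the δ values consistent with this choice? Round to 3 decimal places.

δ < 0.765

Under u(x) = x this choice says 7000 > δ^2·11956.
Hence δ^2 < 7000/11956 = 0.58548, and x ↦ x^(1/2) is increasing on (0,∞).
δ < 0.58548^(1/2) = 0.765.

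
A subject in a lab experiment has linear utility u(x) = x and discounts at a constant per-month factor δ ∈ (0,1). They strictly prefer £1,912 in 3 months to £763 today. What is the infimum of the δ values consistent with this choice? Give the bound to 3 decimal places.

Comparing present values: 763 < δ^3·1912.
Hence δ^3 > 763/1912 = 0.39906, and x ↦ x^(1/3) is increasing on (0,∞).
δ > 0.39906^(1/3) = 0.736.

δ > 0.736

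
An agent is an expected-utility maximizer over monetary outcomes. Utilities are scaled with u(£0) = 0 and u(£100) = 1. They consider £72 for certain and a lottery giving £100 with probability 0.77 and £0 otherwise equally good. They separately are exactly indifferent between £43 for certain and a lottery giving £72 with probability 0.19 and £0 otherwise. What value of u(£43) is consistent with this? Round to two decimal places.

0.15

The first gamble pins u(£72): it must equal 0.77·1 + 0.23·0 = 0.77.
The second indifference gives u(£43) = 0.19·u(£72) + 0.81·u(£0) = 0.19·0.77 + 0.81·0.00 = 0.1463.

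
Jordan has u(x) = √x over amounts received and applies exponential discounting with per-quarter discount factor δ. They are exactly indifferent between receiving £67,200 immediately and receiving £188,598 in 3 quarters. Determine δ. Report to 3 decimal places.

The payoff in 3 quarters is discounted by δ^3, so u(67200) = δ^3·u(188598) and δ^3 = u(67200)/u(188598).
Since u(x) = √x, δ^3 = √(67200/188598) = 0.59692.
So δ = 0.59692^(1/3) ≈ 0.842.

δ ≈ 0.842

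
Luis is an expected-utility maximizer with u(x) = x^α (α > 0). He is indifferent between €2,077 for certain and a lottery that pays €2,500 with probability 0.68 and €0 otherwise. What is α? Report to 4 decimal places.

Since u(0) = 0, the lottery's EU is 0.68·2500^α.
Equating: 2077^α = 0.68·2500^α, i.e. 0.8308^α = 0.68.
Taking logs: α·ln(2077/2500) = ln(0.68), so α = -0.3856625 / -0.1853662 ≈ 2.0805.

α ≈ 2.0805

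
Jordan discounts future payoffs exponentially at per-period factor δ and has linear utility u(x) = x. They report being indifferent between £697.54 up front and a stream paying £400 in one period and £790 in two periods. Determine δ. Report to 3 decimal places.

δ ≈ 0.720

Present value of the stream is 400·δ + 790·δ². Indifference gives 400δ + 790δ² = 697.54.
So 790δ² + 400δ − 697.54 = 0.
The positive root is δ = [−400 + √(400² + 4·790·697.54)] / (2·790) = (−400 + 1537.604)/1580 ≈ 0.720.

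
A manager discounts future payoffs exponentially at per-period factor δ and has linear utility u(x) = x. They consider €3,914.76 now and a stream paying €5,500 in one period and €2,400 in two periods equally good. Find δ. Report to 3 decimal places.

δ ≈ 0.570

Equating present values: 3914.76 = 5500δ + 2400δ².
Rearranged: 2400δ² + 5500δ − 3914.76 = 0.
δ = (−5500 + √(5500² + 4·2400·3914.76)) / (2·2400) = (−5500 + √67831696.00) / 4800 ≈ 0.570.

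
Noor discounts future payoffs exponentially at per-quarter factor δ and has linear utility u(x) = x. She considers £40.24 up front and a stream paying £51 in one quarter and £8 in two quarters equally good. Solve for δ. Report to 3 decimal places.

The stream is worth 51δ + 8δ² today, so 51δ + 8δ² = 40.24.
So 8δ² + 51δ − 40.24 = 0.
By the quadratic formula (taking the positive root), δ = (−51 + √3888.68) / 16 ≈ 0.710.

δ ≈ 0.710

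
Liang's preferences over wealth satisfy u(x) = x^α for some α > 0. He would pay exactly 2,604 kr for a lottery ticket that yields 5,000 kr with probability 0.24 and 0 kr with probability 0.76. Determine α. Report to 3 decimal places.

α ≈ 2.188

The lottery's expected utility is 0.24·u(5000) + 0.76·u(0) = 0.24·5000^α (since u(0) = 0 for α > 0).
Indifference: 2604^α = 0.24·5000^α, so (2604/5000)^α = 0.24.
α = ln(0.24) / ln(2604/5000) = -1.427116/-0.652389 ≈ 2.188.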